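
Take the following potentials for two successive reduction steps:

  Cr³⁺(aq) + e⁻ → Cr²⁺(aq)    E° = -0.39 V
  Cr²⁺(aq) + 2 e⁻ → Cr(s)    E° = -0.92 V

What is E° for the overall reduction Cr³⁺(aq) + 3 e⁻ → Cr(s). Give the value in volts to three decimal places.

-0.743 V

Standard free energies of sequential steps add: ΔG°₃ = ΔG°₁ + ΔG°₂, so n₃E°₃ = n₁E°₁ + n₂E°₂.
E°₃ = (1×-0.39 + 2×-0.92) / 3 = (-2.230) / 3 = -0.743 V.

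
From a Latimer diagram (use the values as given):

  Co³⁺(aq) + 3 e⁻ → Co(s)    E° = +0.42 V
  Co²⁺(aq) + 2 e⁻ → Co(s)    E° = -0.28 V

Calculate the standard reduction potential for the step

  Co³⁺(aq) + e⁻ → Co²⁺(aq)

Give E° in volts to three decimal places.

Sequential free energies add, so n₃E°₃ = n₁E°₁ + n₂E°₂.
With n₃ = 3, and the known step contributing 2×(-0.28) V, the unknown satisfies 1·E° = 3×(+0.42) − 2×(-0.28) = +1.820.
E° = +1.820 / 1 = +1.820 V.

+1.820 V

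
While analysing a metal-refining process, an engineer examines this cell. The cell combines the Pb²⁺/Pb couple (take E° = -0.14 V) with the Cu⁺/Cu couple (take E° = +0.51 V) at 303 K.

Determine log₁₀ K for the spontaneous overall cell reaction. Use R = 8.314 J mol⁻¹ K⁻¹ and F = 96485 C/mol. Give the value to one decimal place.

21.6

Cathode: Cu⁺/Cu; anode: Pb²⁺/Pb. E°cell = (+0.51) − (-0.14) = +0.65 V, with n = 2.
ΔG° = −nFE° = −RT ln K, so ln K = nFE°/(RT) = (2)(96485)(+0.65) / ((8.314)(303)) = 49.791.
log₁₀ K = 49.791 / ln 10 = 21.6.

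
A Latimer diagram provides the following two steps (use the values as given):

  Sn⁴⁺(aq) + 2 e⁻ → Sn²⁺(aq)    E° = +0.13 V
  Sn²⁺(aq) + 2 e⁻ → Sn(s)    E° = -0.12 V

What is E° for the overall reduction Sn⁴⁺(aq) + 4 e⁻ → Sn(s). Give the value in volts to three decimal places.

+0.005 V

Since ΔG° = −nFE° is additive over sequential reductions, n₃E°₃ = n₁E°₁ + n₂E°₂.
E°₃ = (2×+0.13 + 2×-0.12) / 4 = (+0.020) / 4 = +0.005 V.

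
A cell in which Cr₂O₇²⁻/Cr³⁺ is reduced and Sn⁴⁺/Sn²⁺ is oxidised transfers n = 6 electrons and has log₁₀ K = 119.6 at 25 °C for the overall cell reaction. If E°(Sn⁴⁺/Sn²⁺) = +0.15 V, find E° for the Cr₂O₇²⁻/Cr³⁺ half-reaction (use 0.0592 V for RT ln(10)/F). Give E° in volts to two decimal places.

+1.33 V

E°cell = (0.0592/n)·log K = (0.0592/6)(119.6) = +1.180 V.
Since Cr₂O₇²⁻/Cr³⁺ is the cathode and Sn⁴⁺/Sn²⁺ the anode, E°cell = E°(Cr₂O₇²⁻/Cr³⁺) − E°(Sn⁴⁺/Sn²⁺).
So E°(Cr₂O₇²⁻/Cr³⁺) = E°cell + E°(Sn⁴⁺/Sn²⁺) = +1.180 + (+0.15) = +1.33 V.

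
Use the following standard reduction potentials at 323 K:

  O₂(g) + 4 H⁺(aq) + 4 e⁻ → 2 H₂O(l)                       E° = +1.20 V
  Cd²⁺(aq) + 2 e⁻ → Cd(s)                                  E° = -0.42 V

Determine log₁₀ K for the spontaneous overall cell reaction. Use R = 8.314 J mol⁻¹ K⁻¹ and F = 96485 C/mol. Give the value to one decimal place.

101.1

Cathode: O₂/H₂O; anode: Cd²⁺/Cd. E°cell = (+1.20) − (-0.42) = +1.62 V, with n = 4.
ΔG° = −nFE° = −RT ln K, so ln K = nFE°/(RT) = (4)(96485)(+1.62) / ((8.314)(323)) = 232.821.
log₁₀ K = 232.821 / ln 10 = 101.1.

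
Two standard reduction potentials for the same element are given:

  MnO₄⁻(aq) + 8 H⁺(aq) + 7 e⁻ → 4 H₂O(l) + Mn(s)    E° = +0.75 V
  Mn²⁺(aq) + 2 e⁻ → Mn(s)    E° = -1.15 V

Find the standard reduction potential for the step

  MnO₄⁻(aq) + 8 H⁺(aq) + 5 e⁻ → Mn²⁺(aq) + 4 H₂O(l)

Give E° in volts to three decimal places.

+1.510 V

Sequential free energies add, so n₃E°₃ = n₁E°₁ + n₂E°₂.
With n₃ = 7, and the known step contributing 2×(-1.15) V, the unknown satisfies 5·E° = 7×(+0.75) − 2×(-1.15) = +7.550.
E° = +7.550 / 5 = +1.510 V.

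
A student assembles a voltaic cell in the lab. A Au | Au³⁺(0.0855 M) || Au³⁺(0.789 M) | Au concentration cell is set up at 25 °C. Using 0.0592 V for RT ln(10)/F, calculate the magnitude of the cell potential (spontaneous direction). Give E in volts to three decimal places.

For a concentration cell E°cell = 0. The 0.789 M side is the cathode (reduction is favoured where [Au³⁺] is higher).
With n = 3, E = −(0.0592/3) log([Au³⁺]ₐₙ/[Au³⁺]꜀ₐₜ) = −(0.0592/3) log(0.0855/0.789) = −(0.0592/3)(-0.965) = +0.019 V.

+0.019 V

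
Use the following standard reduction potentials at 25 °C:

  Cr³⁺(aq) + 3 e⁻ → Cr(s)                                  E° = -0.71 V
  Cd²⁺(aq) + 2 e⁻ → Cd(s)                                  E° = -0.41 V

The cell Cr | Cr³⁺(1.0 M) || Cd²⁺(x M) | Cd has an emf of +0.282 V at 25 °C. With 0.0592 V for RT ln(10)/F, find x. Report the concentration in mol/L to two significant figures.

0.25 M

Cd²⁺/Cd is the cathode, Cr³⁺/Cr the anode: E°cell = +0.30 V, n = 6.
Overall reaction: 3 Cd²⁺(aq) + 2 Cr(s) → 3 Cd(s) + 2 Cr³⁺(aq); Q = [Cr³⁺]^2/[Cd²⁺]^3.
From E = E° − (0.0592/n) log Q: log Q = (E° − E)·n/0.0592 = (+0.30 − (+0.282))·6/0.0592 = 1.8243.
So 3·log[Cd²⁺] = 2·log(1) − log Q = 0.0000 − (1.8243) = -1.8243; log[Cd²⁺] = -1.8243 / 3 = -0.6081; [Cd²⁺] = 10^(-0.6081) ≈ 0.25 M.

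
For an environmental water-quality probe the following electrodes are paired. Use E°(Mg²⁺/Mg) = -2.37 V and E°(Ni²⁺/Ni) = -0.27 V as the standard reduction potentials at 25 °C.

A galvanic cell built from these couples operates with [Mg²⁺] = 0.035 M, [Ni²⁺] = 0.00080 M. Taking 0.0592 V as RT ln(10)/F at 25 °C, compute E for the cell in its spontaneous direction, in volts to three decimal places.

+2.051 V

Ni²⁺/Ni is the cathode (higher E°), Mg²⁺/Mg the anode: E°cell = -0.27 − (-2.37) = +2.10 V, n = 2.
Overall: Ni²⁺(aq) + Mg(s) → Ni(s) + Mg²⁺(aq)
Q = [Mg²⁺] / ([Ni²⁺]); log Q = 1.641.
E = E° − (0.0592/n) log Q = +2.10 − (0.0592/2)(1.641) = +2.051 V.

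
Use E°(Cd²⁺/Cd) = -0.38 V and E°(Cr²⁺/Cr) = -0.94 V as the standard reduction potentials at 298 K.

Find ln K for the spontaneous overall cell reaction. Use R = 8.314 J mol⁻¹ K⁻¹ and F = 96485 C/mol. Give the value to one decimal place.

Cathode: Cd²⁺/Cd; anode: Cr²⁺/Cr. E°cell = (-0.38) − (-0.94) = +0.56 V, with n = 2.
ΔG° = −nFE° = −RT ln K, so ln K = nFE°/(RT) = (2)(96485)(+0.56) / ((8.314)(298)) = 43.617.

43.6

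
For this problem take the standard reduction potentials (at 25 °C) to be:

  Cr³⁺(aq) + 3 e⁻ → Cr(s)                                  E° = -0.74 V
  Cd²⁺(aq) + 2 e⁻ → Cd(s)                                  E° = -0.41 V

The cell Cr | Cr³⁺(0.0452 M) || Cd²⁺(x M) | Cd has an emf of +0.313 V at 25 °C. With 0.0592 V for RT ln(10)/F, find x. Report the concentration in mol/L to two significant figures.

Cd²⁺/Cd is the cathode, Cr³⁺/Cr the anode: E°cell = +0.33 V, n = 6.
Overall reaction: 3 Cd²⁺(aq) + 2 Cr(s) → 3 Cd(s) + 2 Cr³⁺(aq); Q = [Cr³⁺]^2/[Cd²⁺]^3.
From E = E° − (0.0592/n) log Q: log Q = (E° − E)·n/0.0592 = (+0.33 − (+0.313))·6/0.0592 = 1.7230.
So 3·log[Cd²⁺] = 2·log(0.0452) − log Q = -2.6897 − (1.7230) = -4.4127; log[Cd²⁺] = -4.4127 / 3 = -1.4709; [Cd²⁺] = 10^(-1.4709) ≈ 0.034 M.

0.034 M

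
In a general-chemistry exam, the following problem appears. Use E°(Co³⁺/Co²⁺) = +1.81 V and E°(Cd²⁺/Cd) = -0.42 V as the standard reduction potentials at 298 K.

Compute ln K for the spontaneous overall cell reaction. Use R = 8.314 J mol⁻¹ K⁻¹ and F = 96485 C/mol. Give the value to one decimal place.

173.7

Cathode: Co³⁺/Co²⁺; anode: Cd²⁺/Cd. E°cell = (+1.81) − (-0.42) = +2.23 V, with n = 2.
ΔG° = −nFE° = −RT ln K, so ln K = nFE°/(RT) = (2)(96485)(+2.23) / ((8.314)(298)) = 173.687.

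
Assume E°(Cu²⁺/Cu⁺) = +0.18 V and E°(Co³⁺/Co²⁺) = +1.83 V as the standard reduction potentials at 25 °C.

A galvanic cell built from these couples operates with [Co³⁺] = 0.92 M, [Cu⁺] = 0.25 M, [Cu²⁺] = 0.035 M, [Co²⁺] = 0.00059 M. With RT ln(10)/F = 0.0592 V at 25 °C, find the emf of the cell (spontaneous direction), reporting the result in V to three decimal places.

+1.890 V

Co³⁺/Co²⁺ is the cathode (higher E°), Cu²⁺/Cu⁺ the anode: E°cell = +1.83 − (+0.18) = +1.65 V, n = 1.
Overall: Co³⁺(aq) + Cu⁺(aq) → Co²⁺(aq) + Cu²⁺(aq)
Q = [Co²⁺]·[Cu²⁺] / ([Co³⁺]·[Cu⁺]); log Q = -4.047.
E = E° − (0.0592/n) log Q = +1.65 − (0.0592/1)(-4.047) = +1.890 V.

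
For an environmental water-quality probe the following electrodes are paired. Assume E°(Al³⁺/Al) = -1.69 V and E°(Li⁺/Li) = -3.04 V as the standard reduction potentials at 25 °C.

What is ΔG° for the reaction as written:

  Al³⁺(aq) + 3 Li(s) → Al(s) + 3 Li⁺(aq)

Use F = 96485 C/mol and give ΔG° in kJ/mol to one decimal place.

-390.8 kJ/mol

As written, Al³⁺/Al is reduced (cathode) and Li⁺/Li is oxidised (anode), so E°cell = (-1.69) − (-3.04) = +1.35 V.
Balancing electrons gives n = 3.
ΔG° = −nFE° = −(3)(96485)(+1.35) = -390,764 J = -390.8 kJ/mol.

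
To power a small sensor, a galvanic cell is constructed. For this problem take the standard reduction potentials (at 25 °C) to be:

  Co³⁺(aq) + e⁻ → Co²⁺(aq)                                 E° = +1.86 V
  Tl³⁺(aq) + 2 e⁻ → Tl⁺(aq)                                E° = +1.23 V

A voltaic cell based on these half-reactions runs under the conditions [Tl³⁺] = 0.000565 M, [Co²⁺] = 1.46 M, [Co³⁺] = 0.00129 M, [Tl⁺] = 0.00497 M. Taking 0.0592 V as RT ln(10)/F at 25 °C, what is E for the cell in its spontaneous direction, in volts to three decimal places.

+0.477 V

Co³⁺/Co²⁺ is the cathode (higher E°), Tl³⁺/Tl⁺ the anode: E°cell = +1.86 − (+1.23) = +0.63 V, n = 2.
Overall: 2 Co³⁺(aq) + Tl⁺(aq) → 2 Co²⁺(aq) + Tl³⁺(aq)
Q = [Co²⁺]^2·[Tl³⁺] / ([Co³⁺]^2·[Tl⁺]); log Q = 5.163.
E = E° − (0.0592/n) log Q = +0.63 − (0.0592/2)(5.163) = +0.477 V.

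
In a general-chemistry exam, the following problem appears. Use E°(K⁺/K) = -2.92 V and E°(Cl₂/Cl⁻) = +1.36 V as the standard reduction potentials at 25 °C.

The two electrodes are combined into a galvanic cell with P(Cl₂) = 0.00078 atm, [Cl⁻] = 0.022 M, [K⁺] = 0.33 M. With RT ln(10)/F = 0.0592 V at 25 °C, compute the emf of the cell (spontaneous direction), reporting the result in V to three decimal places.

+4.315 V

Cl₂/Cl⁻ is the cathode (higher E°), K⁺/K the anode: E°cell = +1.36 − (-2.92) = +4.28 V, n = 2.
Overall: Cl₂(g) + 2 K(s) → 2 Cl⁻(aq) + 2 K⁺(aq)
Q = [Cl⁻]^2·[K⁺]^2 / (P(Cl₂)); log Q = -1.170.
E = E° − (0.0592/n) log Q = +4.28 − (0.0592/2)(-1.170) = +4.315 V.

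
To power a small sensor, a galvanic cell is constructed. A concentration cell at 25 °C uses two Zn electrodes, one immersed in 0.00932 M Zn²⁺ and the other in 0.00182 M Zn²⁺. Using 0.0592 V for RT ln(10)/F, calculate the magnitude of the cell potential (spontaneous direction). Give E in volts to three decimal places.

+0.021 V

For a concentration cell E°cell = 0. The 0.00932 M side is the cathode (reduction is favoured where [Zn²⁺] is higher).
With n = 2, E = −(0.0592/2) log([Zn²⁺]ₐₙ/[Zn²⁺]꜀ₐₜ) = −(0.0592/2) log(0.00182/0.00932) = −(0.0592/2)(-0.709) = +0.021 V.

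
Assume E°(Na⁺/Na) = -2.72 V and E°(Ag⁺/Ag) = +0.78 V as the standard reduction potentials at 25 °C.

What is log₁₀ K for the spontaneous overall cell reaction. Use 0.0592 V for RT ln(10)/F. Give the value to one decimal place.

Cathode: Ag⁺/Ag; anode: Na⁺/Na. E°cell = +3.50 V, n = 1.
log K = nE°cell / 0.0592 = (1)(+3.50) / 0.0592 = 59.1.

59.1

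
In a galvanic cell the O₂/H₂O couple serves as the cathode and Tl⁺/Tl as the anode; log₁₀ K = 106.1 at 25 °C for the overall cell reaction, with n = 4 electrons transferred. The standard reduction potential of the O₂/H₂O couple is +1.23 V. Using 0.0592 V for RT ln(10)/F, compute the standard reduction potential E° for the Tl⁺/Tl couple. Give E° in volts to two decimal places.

-0.34 V

E°cell = (0.0592/n)·log K = (0.0592/4)(106.1) = +1.570 V.
Since O₂/H₂O is the cathode and Tl⁺/Tl the anode, E°cell = E°(O₂/H₂O) − E°(Tl⁺/Tl).
So E°(Tl⁺/Tl) = E°(O₂/H₂O) − E°cell = (+1.23) − (+1.570) = -0.34 V.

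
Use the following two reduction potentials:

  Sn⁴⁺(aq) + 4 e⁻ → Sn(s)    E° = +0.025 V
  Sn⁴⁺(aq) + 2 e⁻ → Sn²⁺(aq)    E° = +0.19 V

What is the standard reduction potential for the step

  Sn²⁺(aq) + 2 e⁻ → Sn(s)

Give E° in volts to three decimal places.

-0.140 V

Sequential free energies add, so n₃E°₃ = n₁E°₁ + n₂E°₂.
With n₃ = 4, and the known step contributing 2×(+0.19) V, the unknown satisfies 2·E° = 4×(+0.025) − 2×(+0.19) = -0.280.
E° = -0.280 / 2 = -0.140 V.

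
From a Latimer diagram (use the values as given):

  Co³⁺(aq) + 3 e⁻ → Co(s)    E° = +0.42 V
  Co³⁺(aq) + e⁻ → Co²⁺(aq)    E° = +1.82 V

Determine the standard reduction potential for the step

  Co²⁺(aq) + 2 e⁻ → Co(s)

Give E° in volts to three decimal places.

Sequential free energies add, so n₃E°₃ = n₁E°₁ + n₂E°₂.
With n₃ = 3, and the known step contributing 1×(+1.82) V, the unknown satisfies 2·E° = 3×(+0.42) − 1×(+1.82) = -0.560.
E° = -0.560 / 2 = -0.280 V.

-0.280 V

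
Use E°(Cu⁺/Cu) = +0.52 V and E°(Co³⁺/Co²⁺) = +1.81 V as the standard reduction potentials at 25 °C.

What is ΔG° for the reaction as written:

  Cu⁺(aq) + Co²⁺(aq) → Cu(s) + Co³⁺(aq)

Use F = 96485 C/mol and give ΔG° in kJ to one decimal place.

+124.5 kJ

As written, Cu⁺/Cu is reduced (cathode) and Co³⁺/Co²⁺ is oxidised (anode), so E°cell = (+0.52) − (+1.81) = -1.29 V.
Balancing electrons gives n = 1.
ΔG° = −nFE° = −(1)(96485)(-1.29) = 124,466 J = +124.5 kJ.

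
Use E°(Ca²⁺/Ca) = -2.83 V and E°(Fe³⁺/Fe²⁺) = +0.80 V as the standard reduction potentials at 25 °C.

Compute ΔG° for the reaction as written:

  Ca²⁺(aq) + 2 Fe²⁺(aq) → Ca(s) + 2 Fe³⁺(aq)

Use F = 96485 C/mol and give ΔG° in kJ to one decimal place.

+700.5 kJ

As written, Ca²⁺/Ca is reduced (cathode) and Fe³⁺/Fe²⁺ is oxidised (anode), so E°cell = (-2.83) − (+0.80) = -3.63 V.
Balancing electrons gives n = 2.
ΔG° = −nFE° = −(2)(96485)(-3.63) = 700,481 J = +700.5 kJ.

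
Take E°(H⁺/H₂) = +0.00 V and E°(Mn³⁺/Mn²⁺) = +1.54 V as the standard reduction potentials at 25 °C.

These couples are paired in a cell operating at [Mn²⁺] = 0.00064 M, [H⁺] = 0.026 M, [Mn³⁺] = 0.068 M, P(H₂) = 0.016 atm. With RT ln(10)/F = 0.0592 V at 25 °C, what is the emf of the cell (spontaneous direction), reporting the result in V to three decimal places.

Mn³⁺/Mn²⁺ is the cathode (higher E°), H⁺/H₂ the anode: E°cell = +1.54 − (+0.00) = +1.54 V, n = 2.
Overall: 2 Mn³⁺(aq) + H₂(g) → 2 Mn²⁺(aq) + 2 H⁺(aq)
Q = [Mn²⁺]^2·[H⁺]^2 / ([Mn³⁺]^2·P(H₂)); log Q = -5.427.
E = E° − (0.0592/n) log Q = +1.54 − (0.0592/2)(-5.427) = +1.701 V.

+1.701 V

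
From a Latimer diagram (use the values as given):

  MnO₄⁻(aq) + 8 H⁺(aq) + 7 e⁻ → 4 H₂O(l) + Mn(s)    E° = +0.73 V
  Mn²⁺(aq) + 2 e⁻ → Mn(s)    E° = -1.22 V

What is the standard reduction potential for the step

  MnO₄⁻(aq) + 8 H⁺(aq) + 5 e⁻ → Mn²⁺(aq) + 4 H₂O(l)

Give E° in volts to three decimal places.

+1.510 V

Sequential free energies add, so n₃E°₃ = n₁E°₁ + n₂E°₂.
With n₃ = 7, and the known step contributing 2×(-1.22) V, the unknown satisfies 5·E° = 7×(+0.73) − 2×(-1.22) = +7.550.
E° = +7.550 / 5 = +1.510 V.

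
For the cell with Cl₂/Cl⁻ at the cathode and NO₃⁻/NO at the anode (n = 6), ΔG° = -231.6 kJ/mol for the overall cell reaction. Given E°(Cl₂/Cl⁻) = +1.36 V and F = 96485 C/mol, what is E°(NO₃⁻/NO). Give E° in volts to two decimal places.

E°cell = −ΔG°/(nF) = −(-231.6×10³)/((6)(96485)) = +0.400 V.
Since Cl₂/Cl⁻ is the cathode and NO₃⁻/NO the anode, E°cell = E°(Cl₂/Cl⁻) − E°(NO₃⁻/NO).
So E°(NO₃⁻/NO) = E°(Cl₂/Cl⁻) − E°cell = (+1.36) − (+0.400) = +0.96 V.

+0.96 V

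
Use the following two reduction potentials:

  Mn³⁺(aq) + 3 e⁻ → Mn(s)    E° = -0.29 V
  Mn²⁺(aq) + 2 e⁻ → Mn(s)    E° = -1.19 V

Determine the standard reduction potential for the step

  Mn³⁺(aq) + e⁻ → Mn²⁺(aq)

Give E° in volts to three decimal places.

Sequential free energies add, so n₃E°₃ = n₁E°₁ + n₂E°₂.
With n₃ = 3, and the known step contributing 2×(-1.19) V, the unknown satisfies 1·E° = 3×(-0.29) − 2×(-1.19) = +1.510.
E° = +1.510 / 1 = +1.510 V.

+1.510 V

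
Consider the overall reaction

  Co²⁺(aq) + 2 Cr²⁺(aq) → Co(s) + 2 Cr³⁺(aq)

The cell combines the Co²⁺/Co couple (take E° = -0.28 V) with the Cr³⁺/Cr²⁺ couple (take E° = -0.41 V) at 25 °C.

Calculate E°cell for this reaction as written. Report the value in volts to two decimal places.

The Co²⁺/Co couple has the higher reduction potential, so it is the cathode; Cr³⁺/Cr²⁺ is oxidised at the anode.
E°cell = E°(cathode) − E°(anode) = (-0.28) − (-0.41) = +0.13 V.

+0.13 V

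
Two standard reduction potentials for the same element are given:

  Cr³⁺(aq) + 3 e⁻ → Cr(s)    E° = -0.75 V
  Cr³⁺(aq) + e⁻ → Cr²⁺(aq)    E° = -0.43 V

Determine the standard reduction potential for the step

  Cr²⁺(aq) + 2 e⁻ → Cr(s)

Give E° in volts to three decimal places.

Sequential free energies add, so n₃E°₃ = n₁E°₁ + n₂E°₂.
With n₃ = 3, and the known step contributing 1×(-0.43) V, the unknown satisfies 2·E° = 3×(-0.75) − 1×(-0.43) = -1.820.
E° = -1.820 / 2 = -0.910 V.

-0.910 V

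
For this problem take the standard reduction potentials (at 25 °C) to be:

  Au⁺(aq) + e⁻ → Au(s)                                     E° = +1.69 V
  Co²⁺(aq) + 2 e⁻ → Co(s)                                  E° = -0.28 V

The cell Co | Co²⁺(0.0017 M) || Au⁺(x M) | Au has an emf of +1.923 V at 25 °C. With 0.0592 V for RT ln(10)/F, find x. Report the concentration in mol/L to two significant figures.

Au⁺/Au is the cathode, Co²⁺/Co the anode: E°cell = +1.97 V, n = 2.
Overall reaction: 2 Au⁺(aq) + Co(s) → 2 Au(s) + Co²⁺(aq); Q = [Co²⁺]^1/[Au⁺]^2.
From E = E° − (0.0592/n) log Q: log Q = (E° − E)·n/0.0592 = (+1.97 − (+1.923))·2/0.0592 = 1.5878.
So 2·log[Au⁺] = 1·log(0.0017) − log Q = -2.7696 − (1.5878) = -4.3574; log[Au⁺] = -4.3574 / 2 = -2.1787; [Au⁺] = 10^(-2.1787) ≈ 0.0066 M.

0.0066 M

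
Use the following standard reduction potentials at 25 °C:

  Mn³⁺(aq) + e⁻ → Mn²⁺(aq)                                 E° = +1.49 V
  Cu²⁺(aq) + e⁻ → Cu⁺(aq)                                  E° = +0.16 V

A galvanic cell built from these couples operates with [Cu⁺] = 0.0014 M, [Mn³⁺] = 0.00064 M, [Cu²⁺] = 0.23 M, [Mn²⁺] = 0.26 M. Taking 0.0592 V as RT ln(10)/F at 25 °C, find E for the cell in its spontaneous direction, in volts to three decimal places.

Mn³⁺/Mn²⁺ is the cathode (higher E°), Cu²⁺/Cu⁺ the anode: E°cell = +1.49 − (+0.16) = +1.33 V, n = 1.
Overall: Mn³⁺(aq) + Cu⁺(aq) → Mn²⁺(aq) + Cu²⁺(aq)
Q = [Mn²⁺]·[Cu²⁺] / ([Mn³⁺]·[Cu⁺]); log Q = 4.824.
E = E° − (0.0592/n) log Q = +1.33 − (0.0592/1)(4.824) = +1.044 V.

+1.044 V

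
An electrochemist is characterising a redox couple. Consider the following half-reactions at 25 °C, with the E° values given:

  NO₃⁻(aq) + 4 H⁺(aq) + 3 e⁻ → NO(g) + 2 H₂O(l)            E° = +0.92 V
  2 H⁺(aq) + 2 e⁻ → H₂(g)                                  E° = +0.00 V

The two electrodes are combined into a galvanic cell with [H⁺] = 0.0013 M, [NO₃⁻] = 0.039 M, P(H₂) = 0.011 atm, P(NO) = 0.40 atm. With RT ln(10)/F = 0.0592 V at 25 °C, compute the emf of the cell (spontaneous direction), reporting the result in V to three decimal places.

NO₃⁻/NO is the cathode (higher E°), H⁺/H₂ the anode: E°cell = +0.92 − (+0.00) = +0.92 V, n = 6.
Overall: 2 NO₃⁻(aq) + 2 H⁺(aq) + 3 H₂(g) → 2 NO(g) + 4 H₂O(l)
Q = P(NO)^2 / ([NO₃⁻]^2·[H⁺]^2·P(H₂)^3); log Q = 13.670.
E = E° − (0.0592/n) log Q = +0.92 − (0.0592/6)(13.670) = +0.785 V.

+0.785 V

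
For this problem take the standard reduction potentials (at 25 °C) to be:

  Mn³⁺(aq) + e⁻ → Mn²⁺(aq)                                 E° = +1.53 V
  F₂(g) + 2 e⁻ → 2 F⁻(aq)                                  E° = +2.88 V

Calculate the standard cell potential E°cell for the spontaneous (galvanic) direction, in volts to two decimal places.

+1.35 V

The F₂/F⁻ couple has the higher reduction potential, so it is the cathode; Mn³⁺/Mn²⁺ is oxidised at the anode.
E°cell = E°(cathode) − E°(anode) = (+2.88) − (+1.53) = +1.35 V.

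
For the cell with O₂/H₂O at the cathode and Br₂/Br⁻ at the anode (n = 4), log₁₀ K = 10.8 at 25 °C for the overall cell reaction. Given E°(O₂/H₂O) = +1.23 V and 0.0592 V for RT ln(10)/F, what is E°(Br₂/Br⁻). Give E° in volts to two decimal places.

+1.07 V

E°cell = (0.0592/n)·log K = (0.0592/4)(10.8) = +0.160 V.
Since O₂/H₂O is the cathode and Br₂/Br⁻ the anode, E°cell = E°(O₂/H₂O) − E°(Br₂/Br⁻).
So E°(Br₂/Br⁻) = E°(O₂/H₂O) − E°cell = (+1.23) − (+0.160) = +1.07 V.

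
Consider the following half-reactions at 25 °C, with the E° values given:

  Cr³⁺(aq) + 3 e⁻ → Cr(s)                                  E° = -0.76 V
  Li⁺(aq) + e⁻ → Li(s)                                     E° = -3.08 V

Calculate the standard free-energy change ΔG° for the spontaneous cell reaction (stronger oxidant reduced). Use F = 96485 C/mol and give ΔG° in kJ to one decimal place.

-671.5 kJ

Cr³⁺/Cr (E° = -0.76 V) is the cathode; Li⁺/Li (E° = -3.08 V) is the anode, so E°cell = +2.32 V.
Balancing electrons gives n = 3 (lcm of 3 and 1).
ΔG° = −nFE° = −(3)(96485)(+2.32) = -671,536 J = -671.5 kJ.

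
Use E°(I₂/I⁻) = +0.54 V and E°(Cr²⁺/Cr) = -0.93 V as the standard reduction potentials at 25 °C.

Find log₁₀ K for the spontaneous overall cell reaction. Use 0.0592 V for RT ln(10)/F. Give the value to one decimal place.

Cathode: I₂/I⁻; anode: Cr²⁺/Cr. E°cell = +1.47 V, n = 2.
log K = nE°cell / 0.0592 = (2)(+1.47) / 0.0592 = 49.7.

49.7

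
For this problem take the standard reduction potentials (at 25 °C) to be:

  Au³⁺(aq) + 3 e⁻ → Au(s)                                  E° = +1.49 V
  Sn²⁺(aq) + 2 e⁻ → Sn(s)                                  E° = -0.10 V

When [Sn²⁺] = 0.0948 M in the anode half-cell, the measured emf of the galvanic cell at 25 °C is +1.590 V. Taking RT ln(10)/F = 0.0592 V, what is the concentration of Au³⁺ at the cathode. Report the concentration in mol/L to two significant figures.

0.029 M

Au³⁺/Au is the cathode, Sn²⁺/Sn the anode: E°cell = +1.59 V, n = 6.
Overall reaction: 2 Au³⁺(aq) + 3 Sn(s) → 2 Au(s) + 3 Sn²⁺(aq); Q = [Sn²⁺]^3/[Au³⁺]^2.
From E = E° − (0.0592/n) log Q: log Q = (E° − E)·n/0.0592 = (+1.59 − (+1.590))·6/0.0592 = 0.0000.
So 2·log[Au³⁺] = 3·log(0.0948) − log Q = -3.0696 − (0.0000) = -3.0696; log[Au³⁺] = -3.0696 / 2 = -1.5348; [Au³⁺] = 10^(-1.5348) ≈ 0.029 M.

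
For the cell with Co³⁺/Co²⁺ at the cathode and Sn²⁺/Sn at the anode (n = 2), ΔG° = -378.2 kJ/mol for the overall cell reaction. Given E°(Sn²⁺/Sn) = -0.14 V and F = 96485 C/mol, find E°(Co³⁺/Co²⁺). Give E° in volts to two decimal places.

E°cell = −ΔG°/(nF) = −(-378.2×10³)/((2)(96485)) = +1.960 V.
Since Co³⁺/Co²⁺ is the cathode and Sn²⁺/Sn the anode, E°cell = E°(Co³⁺/Co²⁺) − E°(Sn²⁺/Sn).
So E°(Co³⁺/Co²⁺) = E°cell + E°(Sn²⁺/Sn) = +1.960 + (-0.14) = +1.82 V.

+1.82 V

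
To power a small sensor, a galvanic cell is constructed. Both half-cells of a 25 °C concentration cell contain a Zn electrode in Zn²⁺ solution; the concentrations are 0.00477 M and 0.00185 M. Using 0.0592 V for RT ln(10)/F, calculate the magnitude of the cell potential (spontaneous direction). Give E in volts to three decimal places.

+0.012 V

For a concentration cell E°cell = 0. The 0.00477 M side is the cathode (reduction is favoured where [Zn²⁺] is higher).
With n = 2, E = −(0.0592/2) log([Zn²⁺]ₐₙ/[Zn²⁺]꜀ₐₜ) = −(0.0592/2) log(0.00185/0.00477) = −(0.0592/2)(-0.411) = +0.012 V.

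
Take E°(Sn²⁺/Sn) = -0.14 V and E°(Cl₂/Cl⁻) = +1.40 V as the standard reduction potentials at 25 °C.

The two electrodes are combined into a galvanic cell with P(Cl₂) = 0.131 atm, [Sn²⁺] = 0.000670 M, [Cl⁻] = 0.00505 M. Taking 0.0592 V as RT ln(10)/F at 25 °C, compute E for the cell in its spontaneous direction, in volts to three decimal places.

Cl₂/Cl⁻ is the cathode (higher E°), Sn²⁺/Sn the anode: E°cell = +1.40 − (-0.14) = +1.54 V, n = 2.
Overall: Cl₂(g) + Sn(s) → 2 Cl⁻(aq) + Sn²⁺(aq)
Q = [Cl⁻]^2·[Sn²⁺] / (P(Cl₂)); log Q = -6.885.
E = E° − (0.0592/n) log Q = +1.54 − (0.0592/2)(-6.885) = +1.744 V.

+1.744 V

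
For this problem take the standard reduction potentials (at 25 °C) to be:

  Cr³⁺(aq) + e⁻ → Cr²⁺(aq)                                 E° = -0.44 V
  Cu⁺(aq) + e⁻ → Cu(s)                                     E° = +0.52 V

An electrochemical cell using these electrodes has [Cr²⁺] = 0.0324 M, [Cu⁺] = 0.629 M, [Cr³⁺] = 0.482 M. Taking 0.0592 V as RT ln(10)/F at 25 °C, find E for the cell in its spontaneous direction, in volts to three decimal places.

Cu⁺/Cu is the cathode (higher E°), Cr³⁺/Cr²⁺ the anode: E°cell = +0.52 − (-0.44) = +0.96 V, n = 1.
Overall: Cu⁺(aq) + Cr²⁺(aq) → Cu(s) + Cr³⁺(aq)
Q = [Cr³⁺] / ([Cu⁺]·[Cr²⁺]); log Q = 1.374.
E = E° − (0.0592/n) log Q = +0.96 − (0.0592/1)(1.374) = +0.879 V.

+0.879 V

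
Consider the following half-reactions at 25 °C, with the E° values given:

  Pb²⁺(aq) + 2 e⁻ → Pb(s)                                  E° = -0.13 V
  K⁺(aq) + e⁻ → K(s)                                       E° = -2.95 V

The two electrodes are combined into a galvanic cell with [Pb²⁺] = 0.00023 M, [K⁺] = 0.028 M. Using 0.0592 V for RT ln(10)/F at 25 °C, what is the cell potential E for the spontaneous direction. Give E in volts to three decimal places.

Pb²⁺/Pb is the cathode (higher E°), K⁺/K the anode: E°cell = -0.13 − (-2.95) = +2.82 V, n = 2.
Overall: Pb²⁺(aq) + 2 K(s) → Pb(s) + 2 K⁺(aq)
Q = [K⁺]^2 / ([Pb²⁺]); log Q = 0.533.
E = E° − (0.0592/n) log Q = +2.82 − (0.0592/2)(0.533) = +2.804 V.

+2.804 V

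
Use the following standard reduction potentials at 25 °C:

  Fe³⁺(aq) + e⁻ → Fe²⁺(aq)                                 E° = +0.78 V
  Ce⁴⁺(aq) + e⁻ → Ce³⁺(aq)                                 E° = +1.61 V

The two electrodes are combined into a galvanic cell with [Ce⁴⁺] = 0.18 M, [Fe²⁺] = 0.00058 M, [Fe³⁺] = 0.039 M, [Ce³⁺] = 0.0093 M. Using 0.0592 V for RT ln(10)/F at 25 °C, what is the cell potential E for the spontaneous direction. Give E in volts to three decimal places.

+0.798 V

Ce⁴⁺/Ce³⁺ is the cathode (higher E°), Fe³⁺/Fe²⁺ the anode: E°cell = +1.61 − (+0.78) = +0.83 V, n = 1.
Overall: Ce⁴⁺(aq) + Fe²⁺(aq) → Ce³⁺(aq) + Fe³⁺(aq)
Q = [Ce³⁺]·[Fe³⁺] / ([Ce⁴⁺]·[Fe²⁺]); log Q = 0.541.
E = E° − (0.0592/n) log Q = +0.83 − (0.0592/1)(0.541) = +0.798 V.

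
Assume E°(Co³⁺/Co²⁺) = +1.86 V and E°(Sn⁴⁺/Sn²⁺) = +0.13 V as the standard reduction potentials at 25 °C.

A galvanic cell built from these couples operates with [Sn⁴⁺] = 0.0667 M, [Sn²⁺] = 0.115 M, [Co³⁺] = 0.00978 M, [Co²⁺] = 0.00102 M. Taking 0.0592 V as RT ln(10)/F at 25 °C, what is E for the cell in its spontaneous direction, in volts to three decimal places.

+1.795 V

Co³⁺/Co²⁺ is the cathode (higher E°), Sn⁴⁺/Sn²⁺ the anode: E°cell = +1.86 − (+0.13) = +1.73 V, n = 2.
Overall: 2 Co³⁺(aq) + Sn²⁺(aq) → 2 Co²⁺(aq) + Sn⁴⁺(aq)
Q = [Co²⁺]^2·[Sn⁴⁺] / ([Co³⁺]^2·[Sn²⁺]); log Q = -2.200.
E = E° − (0.0592/n) log Q = +1.73 − (0.0592/2)(-2.200) = +1.795 V.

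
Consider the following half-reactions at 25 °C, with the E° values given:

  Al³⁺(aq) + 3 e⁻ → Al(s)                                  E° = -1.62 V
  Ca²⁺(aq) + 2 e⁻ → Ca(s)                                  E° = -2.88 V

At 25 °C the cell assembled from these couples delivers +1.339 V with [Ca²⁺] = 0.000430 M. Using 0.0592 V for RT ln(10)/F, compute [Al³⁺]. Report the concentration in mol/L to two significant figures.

0.090 M

Al³⁺/Al is the cathode, Ca²⁺/Ca the anode: E°cell = +1.26 V, n = 6.
Overall reaction: 2 Al³⁺(aq) + 3 Ca(s) → 2 Al(s) + 3 Ca²⁺(aq); Q = [Ca²⁺]^3/[Al³⁺]^2.
From E = E° − (0.0592/n) log Q: log Q = (E° − E)·n/0.0592 = (+1.26 − (+1.339))·6/0.0592 = -8.0068.
So 2·log[Al³⁺] = 3·log(0.00043) − log Q = -10.0996 − (-8.0068) = -2.0928; log[Al³⁺] = -2.0928 / 2 = -1.0464; [Al³⁺] = 10^(-1.0464) ≈ 0.090 M.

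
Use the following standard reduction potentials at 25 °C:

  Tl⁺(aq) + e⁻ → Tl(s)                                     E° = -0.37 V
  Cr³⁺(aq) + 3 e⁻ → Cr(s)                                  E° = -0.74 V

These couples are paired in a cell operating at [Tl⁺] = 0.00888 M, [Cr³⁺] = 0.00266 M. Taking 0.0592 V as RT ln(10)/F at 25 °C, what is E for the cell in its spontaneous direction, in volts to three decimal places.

Tl⁺/Tl is the cathode (higher E°), Cr³⁺/Cr the anode: E°cell = -0.37 − (-0.74) = +0.37 V, n = 3.
Overall: 3 Tl⁺(aq) + Cr(s) → 3 Tl(s) + Cr³⁺(aq)
Q = [Cr³⁺] / ([Tl⁺]^3); log Q = 3.580.
E = E° − (0.0592/n) log Q = +0.37 − (0.0592/3)(3.580) = +0.299 V.

+0.299 V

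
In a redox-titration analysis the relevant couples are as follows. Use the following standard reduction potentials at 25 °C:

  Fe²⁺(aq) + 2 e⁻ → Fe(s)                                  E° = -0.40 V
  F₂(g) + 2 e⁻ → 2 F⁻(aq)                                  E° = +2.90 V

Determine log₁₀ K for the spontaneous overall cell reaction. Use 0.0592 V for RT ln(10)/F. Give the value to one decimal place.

111.5

Cathode: F₂/F⁻; anode: Fe²⁺/Fe. E°cell = +3.30 V, n = 2.
log K = nE°cell / 0.0592 = (2)(+3.30) / 0.0592 = 111.5.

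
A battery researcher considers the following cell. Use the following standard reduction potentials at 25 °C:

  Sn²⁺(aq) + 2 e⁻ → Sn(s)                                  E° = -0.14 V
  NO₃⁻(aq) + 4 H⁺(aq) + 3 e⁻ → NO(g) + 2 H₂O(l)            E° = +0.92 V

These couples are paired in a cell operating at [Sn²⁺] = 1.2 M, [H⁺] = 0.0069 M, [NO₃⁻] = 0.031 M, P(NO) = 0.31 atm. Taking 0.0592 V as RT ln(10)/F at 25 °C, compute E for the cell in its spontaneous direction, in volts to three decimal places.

NO₃⁻/NO is the cathode (higher E°), Sn²⁺/Sn the anode: E°cell = +0.92 − (-0.14) = +1.06 V, n = 6.
Overall: 2 NO₃⁻(aq) + 8 H⁺(aq) + 3 Sn(s) → 2 NO(g) + 4 H₂O(l) + 3 Sn²⁺(aq)
Q = P(NO)^2·[Sn²⁺]^3 / ([NO₃⁻]^2·[H⁺]^8); log Q = 19.527.
E = E° − (0.0592/n) log Q = +1.06 − (0.0592/6)(19.527) = +0.867 V.

+0.867 V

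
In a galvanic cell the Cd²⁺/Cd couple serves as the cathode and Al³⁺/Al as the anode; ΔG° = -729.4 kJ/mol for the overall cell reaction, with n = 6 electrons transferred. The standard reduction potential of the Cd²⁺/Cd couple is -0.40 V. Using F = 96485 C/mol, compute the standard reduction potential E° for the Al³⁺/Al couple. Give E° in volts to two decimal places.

E°cell = −ΔG°/(nF) = −(-729.4×10³)/((6)(96485)) = +1.260 V.
Since Cd²⁺/Cd is the cathode and Al³⁺/Al the anode, E°cell = E°(Cd²⁺/Cd) − E°(Al³⁺/Al).
So E°(Al³⁺/Al) = E°(Cd²⁺/Cd) − E°cell = (-0.40) − (+1.260) = -1.66 V.

-1.66 V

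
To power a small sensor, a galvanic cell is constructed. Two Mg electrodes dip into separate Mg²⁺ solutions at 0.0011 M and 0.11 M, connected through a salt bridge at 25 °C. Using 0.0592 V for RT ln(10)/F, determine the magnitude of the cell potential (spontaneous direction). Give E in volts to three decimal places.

For a concentration cell E°cell = 0. The 0.11 M side is the cathode (reduction is favoured where [Mg²⁺] is higher).
With n = 2, E = −(0.0592/2) log([Mg²⁺]ₐₙ/[Mg²⁺]꜀ₐₜ) = −(0.0592/2) log(0.0011/0.11) = −(0.0592/2)(-2.000) = +0.059 V.

+0.059 V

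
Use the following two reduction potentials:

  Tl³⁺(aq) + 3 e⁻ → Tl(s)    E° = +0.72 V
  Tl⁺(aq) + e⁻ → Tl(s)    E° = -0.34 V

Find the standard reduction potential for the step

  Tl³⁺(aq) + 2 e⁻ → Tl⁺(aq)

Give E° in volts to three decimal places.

Sequential free energies add, so n₃E°₃ = n₁E°₁ + n₂E°₂.
With n₃ = 3, and the known step contributing 1×(-0.34) V, the unknown satisfies 2·E° = 3×(+0.72) − 1×(-0.34) = +2.500.
E° = +2.500 / 2 = +1.250 V.

+1.250 V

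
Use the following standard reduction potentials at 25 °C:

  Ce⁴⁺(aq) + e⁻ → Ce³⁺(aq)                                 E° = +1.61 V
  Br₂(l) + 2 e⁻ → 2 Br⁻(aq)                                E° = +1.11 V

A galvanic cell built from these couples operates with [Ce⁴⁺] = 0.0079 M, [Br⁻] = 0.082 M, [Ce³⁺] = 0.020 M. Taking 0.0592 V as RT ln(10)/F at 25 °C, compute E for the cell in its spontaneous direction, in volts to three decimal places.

+0.412 V

Ce⁴⁺/Ce³⁺ is the cathode (higher E°), Br₂/Br⁻ the anode: E°cell = +1.61 − (+1.11) = +0.50 V, n = 2.
Overall: 2 Ce⁴⁺(aq) + 2 Br⁻(aq) → 2 Ce³⁺(aq) + Br₂(l)
Q = [Ce³⁺]^2 / ([Ce⁴⁺]^2·[Br⁻]^2); log Q = 2.979.
E = E° − (0.0592/n) log Q = +0.50 − (0.0592/2)(2.979) = +0.412 V.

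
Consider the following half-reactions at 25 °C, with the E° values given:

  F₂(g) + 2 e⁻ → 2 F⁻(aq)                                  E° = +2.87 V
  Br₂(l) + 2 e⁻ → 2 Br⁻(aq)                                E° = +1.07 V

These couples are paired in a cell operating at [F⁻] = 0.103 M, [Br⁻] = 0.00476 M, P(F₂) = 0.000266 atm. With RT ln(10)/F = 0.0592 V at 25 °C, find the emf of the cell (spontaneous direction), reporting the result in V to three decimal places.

F₂/F⁻ is the cathode (higher E°), Br₂/Br⁻ the anode: E°cell = +2.87 − (+1.07) = +1.80 V, n = 2.
Overall: F₂(g) + 2 Br⁻(aq) → 2 F⁻(aq) + Br₂(l)
Q = [F⁻]^2 / (P(F₂)·[Br⁻]^2); log Q = 6.246.
E = E° − (0.0592/n) log Q = +1.80 − (0.0592/2)(6.246) = +1.615 V.

+1.615 V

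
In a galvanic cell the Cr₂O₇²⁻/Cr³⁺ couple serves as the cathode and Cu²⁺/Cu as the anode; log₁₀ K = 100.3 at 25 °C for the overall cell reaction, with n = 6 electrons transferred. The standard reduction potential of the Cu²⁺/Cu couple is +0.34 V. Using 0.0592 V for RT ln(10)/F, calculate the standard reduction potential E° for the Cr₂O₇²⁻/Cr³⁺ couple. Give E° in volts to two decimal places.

+1.33 V

E°cell = (0.0592/n)·log K = (0.0592/6)(100.3) = +0.990 V.
Since Cr₂O₇²⁻/Cr³⁺ is the cathode and Cu²⁺/Cu the anode, E°cell = E°(Cr₂O₇²⁻/Cr³⁺) − E°(Cu²⁺/Cu).
So E°(Cr₂O₇²⁻/Cr³⁺) = E°cell + E°(Cu²⁺/Cu) = +0.990 + (+0.34) = +1.33 V.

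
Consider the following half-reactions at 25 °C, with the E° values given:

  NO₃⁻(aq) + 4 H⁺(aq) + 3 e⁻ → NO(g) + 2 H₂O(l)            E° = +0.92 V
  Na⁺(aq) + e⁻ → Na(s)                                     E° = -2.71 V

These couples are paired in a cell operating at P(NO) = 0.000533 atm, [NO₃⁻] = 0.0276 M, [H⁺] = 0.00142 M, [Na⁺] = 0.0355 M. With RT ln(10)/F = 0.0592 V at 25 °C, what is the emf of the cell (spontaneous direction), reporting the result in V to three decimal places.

NO₃⁻/NO is the cathode (higher E°), Na⁺/Na the anode: E°cell = +0.92 − (-2.71) = +3.63 V, n = 3.
Overall: NO₃⁻(aq) + 4 H⁺(aq) + 3 Na(s) → NO(g) + 2 H₂O(l) + 3 Na⁺(aq)
Q = P(NO)·[Na⁺]^3 / ([NO₃⁻]·[H⁺]^4); log Q = 5.327.
E = E° − (0.0592/n) log Q = +3.63 − (0.0592/3)(5.327) = +3.525 V.

+3.525 V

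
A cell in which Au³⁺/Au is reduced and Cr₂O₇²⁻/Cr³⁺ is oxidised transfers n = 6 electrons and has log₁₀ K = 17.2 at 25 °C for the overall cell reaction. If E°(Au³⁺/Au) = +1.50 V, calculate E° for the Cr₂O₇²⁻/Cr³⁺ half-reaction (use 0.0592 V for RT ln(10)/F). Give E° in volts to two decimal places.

+1.33 V

E°cell = (0.0592/n)·log K = (0.0592/6)(17.2) = +0.170 V.
Since Au³⁺/Au is the cathode and Cr₂O₇²⁻/Cr³⁺ the anode, E°cell = E°(Au³⁺/Au) − E°(Cr₂O₇²⁻/Cr³⁺).
So E°(Cr₂O₇²⁻/Cr³⁺) = E°(Au³⁺/Au) − E°cell = (+1.50) − (+0.170) = +1.33 V.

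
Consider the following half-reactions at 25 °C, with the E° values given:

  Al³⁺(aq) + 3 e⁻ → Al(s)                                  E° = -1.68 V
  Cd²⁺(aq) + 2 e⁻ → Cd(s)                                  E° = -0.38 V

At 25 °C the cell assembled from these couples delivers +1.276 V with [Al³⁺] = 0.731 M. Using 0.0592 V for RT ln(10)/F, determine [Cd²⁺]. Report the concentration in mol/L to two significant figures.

Cd²⁺/Cd is the cathode, Al³⁺/Al the anode: E°cell = +1.30 V, n = 6.
Overall reaction: 3 Cd²⁺(aq) + 2 Al(s) → 3 Cd(s) + 2 Al³⁺(aq); Q = [Al³⁺]^2/[Cd²⁺]^3.
From E = E° − (0.0592/n) log Q: log Q = (E° − E)·n/0.0592 = (+1.30 − (+1.276))·6/0.0592 = 2.4324.
So 3·log[Cd²⁺] = 2·log(0.731) − log Q = -0.2722 − (2.4324) = -2.7046; log[Cd²⁺] = -2.7046 / 3 = -0.9015; [Cd²⁺] = 10^(-0.9015) ≈ 0.13 M.

0.13 M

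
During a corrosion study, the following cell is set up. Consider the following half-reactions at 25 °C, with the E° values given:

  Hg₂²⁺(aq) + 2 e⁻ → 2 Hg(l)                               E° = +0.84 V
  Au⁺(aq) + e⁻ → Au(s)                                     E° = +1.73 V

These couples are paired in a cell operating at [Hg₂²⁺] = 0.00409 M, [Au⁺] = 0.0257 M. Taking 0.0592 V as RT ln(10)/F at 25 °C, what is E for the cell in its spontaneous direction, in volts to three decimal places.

+0.867 V

Au⁺/Au is the cathode (higher E°), Hg₂²⁺/Hg the anode: E°cell = +1.73 − (+0.84) = +0.89 V, n = 2.
Overall: 2 Au⁺(aq) + 2 Hg(l) → 2 Au(s) + Hg₂²⁺(aq)
Q = [Hg₂²⁺] / ([Au⁺]^2); log Q = 0.792.
E = E° − (0.0592/n) log Q = +0.89 − (0.0592/2)(0.792) = +0.867 V.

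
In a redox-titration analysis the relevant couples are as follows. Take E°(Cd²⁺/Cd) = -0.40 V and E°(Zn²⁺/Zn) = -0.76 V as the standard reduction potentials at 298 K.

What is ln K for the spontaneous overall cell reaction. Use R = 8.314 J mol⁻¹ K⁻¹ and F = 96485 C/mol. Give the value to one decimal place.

Cathode: Cd²⁺/Cd; anode: Zn²⁺/Zn. E°cell = (-0.40) − (-0.76) = +0.36 V, with n = 2.
ΔG° = −nFE° = −RT ln K, so ln K = nFE°/(RT) = (2)(96485)(+0.36) / ((8.314)(298)) = 28.039.

28.0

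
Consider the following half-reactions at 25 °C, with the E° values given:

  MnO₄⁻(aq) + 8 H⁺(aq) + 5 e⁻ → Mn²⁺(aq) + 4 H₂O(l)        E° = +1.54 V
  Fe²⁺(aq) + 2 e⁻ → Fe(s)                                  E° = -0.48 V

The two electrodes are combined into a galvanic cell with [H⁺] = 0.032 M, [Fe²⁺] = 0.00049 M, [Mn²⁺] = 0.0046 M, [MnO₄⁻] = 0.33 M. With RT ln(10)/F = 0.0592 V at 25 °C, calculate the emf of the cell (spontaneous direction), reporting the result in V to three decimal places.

+1.998 V

MnO₄⁻/Mn²⁺ is the cathode (higher E°), Fe²⁺/Fe the anode: E°cell = +1.54 − (-0.48) = +2.02 V, n = 10.
Overall: 2 MnO₄⁻(aq) + 16 H⁺(aq) + 5 Fe(s) → 2 Mn²⁺(aq) + 8 H₂O(l) + 5 Fe²⁺(aq)
Q = [Mn²⁺]^2·[Fe²⁺]^5 / ([MnO₄⁻]^2·[H⁺]^16); log Q = 3.657.
E = E° − (0.0592/n) log Q = +2.02 − (0.0592/10)(3.657) = +1.998 V.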